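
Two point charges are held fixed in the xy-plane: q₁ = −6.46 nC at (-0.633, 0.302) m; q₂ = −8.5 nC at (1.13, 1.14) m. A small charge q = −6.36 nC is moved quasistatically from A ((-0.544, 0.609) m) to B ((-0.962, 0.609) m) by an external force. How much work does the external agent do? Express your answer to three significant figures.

For quasistatic motion the external work equals the change in potential energy: W_ext = qΔV = q(V_B − V_A).
At A: distances to the source charges are 0.320 m, 1.76 m; V_A = Σ kqᵢ/rᵢ = -225 V.
At B: distances to the source charges are 0.450 m, 2.16 m; V_B = Σ kqᵢ/rᵢ = -164 V.
ΔV = V_B − V_A = 60.7 V.
W_ext = qΔV = (-6.36×10⁻⁹ C)(60.7 V) = -3.86×10⁻⁷ J.

-3.86×10⁻⁷ J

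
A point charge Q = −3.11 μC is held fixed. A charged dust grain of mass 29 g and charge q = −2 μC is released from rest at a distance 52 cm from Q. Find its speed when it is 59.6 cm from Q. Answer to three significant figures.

Only the electrostatic force acts, so mechanical energy is conserved: ½mv² = U₁ − U₂ = kQq(1/r₁ − 1/r₂).
U₁ − U₂ = (8.99×10⁹ N·m²/C²)(-3.11×10⁻⁶ C)(-2.00×10⁻⁶ C)(1/0.520 − 1/0.596) = 0.0137 J.
v = √(2·0.0137/0.0290) = 0.972 m/s.

0.972 m/s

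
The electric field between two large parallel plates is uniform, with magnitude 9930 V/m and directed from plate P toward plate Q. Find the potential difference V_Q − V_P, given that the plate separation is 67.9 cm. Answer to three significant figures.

-6740 V

In a uniform field, potential decreases in the direction of E: ΔV = −E·d for a displacement d parallel to E.
Going from P to Q is a displacement of 67.9 cm along the field, so V_Q − V_P = −Ed = -6740 V.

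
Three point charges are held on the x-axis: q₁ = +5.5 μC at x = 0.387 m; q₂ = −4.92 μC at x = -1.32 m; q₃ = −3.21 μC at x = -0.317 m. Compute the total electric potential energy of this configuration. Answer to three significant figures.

The work to assemble the configuration equals its total potential energy, U = Σ kqᵢqⱼ/rᵢⱼ over all pairs.
Pair separations: r₁₂ = 1.71 m, r₁₃ = 0.704 m, r₂₃ = 1.00 m.
U = (-0.143) + (-0.225) + (0.142) = -0.226 J.

-0.226 J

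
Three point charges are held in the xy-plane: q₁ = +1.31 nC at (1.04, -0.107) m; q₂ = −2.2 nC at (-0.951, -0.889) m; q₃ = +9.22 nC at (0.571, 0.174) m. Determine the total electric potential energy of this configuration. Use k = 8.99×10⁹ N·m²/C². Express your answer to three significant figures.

8.83×10⁻⁸ J

The assembly work is the sum of pairwise potential energies, U = Σ_{i<j} kqᵢqⱼ/rᵢⱼ.
Pair separations: r₁₂ = 2.14 m, r₁₃ = 0.547 m, r₂₃ = 1.86 m.
U = (-1.21×10⁻⁸) + (1.99×10⁻⁷) + (-9.82×10⁻⁸) = 8.83×10⁻⁸ J.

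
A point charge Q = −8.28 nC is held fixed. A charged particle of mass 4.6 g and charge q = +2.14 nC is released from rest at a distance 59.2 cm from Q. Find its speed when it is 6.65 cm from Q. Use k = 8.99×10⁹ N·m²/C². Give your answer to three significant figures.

Only the electrostatic force acts, so mechanical energy is conserved: ½mv² = U₁ − U₂ = kQq(1/r₁ − 1/r₂).
U₁ − U₂ = (8.99×10⁹ N·m²/C²)(-8.28×10⁻⁹ C)(2.14×10⁻⁹ C)(1/0.592 − 1/0.0665) = 2.13×10⁻⁶ J.
v = √(2·2.13×10⁻⁶/4.60×10⁻³) = 0.0304 m/s.

0.0304 m/s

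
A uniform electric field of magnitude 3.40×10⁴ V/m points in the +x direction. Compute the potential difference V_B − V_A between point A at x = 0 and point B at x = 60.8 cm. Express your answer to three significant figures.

In a uniform field, potential decreases in the direction of E: V_B − V_A = −E·Δx.
V_B − V_A = −(3.40×10⁴ V/m)(0.608 m) = -2.07×10⁴ V.

-2.07×10⁴ V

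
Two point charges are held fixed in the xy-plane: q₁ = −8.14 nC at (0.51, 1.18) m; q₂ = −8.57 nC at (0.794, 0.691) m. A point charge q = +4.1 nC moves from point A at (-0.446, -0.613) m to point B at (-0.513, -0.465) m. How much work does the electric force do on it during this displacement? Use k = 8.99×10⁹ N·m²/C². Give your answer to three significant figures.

The work done by the electric force is W_field = −ΔU = −q(V_B − V_A) = q(V_A − V_B).
At A: distances to the source charges are 2.03 m, 1.80 m; V_A = Σ kqᵢ/rᵢ = -78.8 V.
At B: distances to the source charges are 1.94 m, 1.74 m; V_B = Σ kqᵢ/rᵢ = -81.9 V.
ΔV = V_B − V_A = -3.10 V.
W_field = −qΔV = −(4.10×10⁻⁹ C)(-3.10 V) = 1.27×10⁻⁸ J.

1.27×10⁻⁸ J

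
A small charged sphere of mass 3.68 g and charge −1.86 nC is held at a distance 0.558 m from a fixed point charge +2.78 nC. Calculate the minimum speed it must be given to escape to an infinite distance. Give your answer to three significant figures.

To just escape, total mechanical energy must reach zero at infinity: ½mv²_min + U = 0, so ½mv²_min = −U = |kQq|/r.
|U| = |kQq|/r = (8.99×10⁹ N·m²/C²)(2.78×10⁻⁹)(1.86×10⁻⁹)/(0.558) = 8.33×10⁻⁸ J.
v_min = √(2|U|/m) = √(2·8.33×10⁻⁸/3.68×10⁻³) = 6.73×10⁻³ m/s.

6.73×10⁻³ m/s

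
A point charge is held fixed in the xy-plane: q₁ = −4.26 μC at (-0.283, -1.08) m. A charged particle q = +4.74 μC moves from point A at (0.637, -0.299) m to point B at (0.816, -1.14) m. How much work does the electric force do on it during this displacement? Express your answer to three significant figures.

0.0145 J

The work done by the electric force is W_field = −ΔU = −q(V_B − V_A) = q(V_A − V_B).
At A: distance to the source charge is 1.21 m; V_A = kq₁/r = -3.17×10⁴ V.
At B: distance to the source charge is 1.10 m; V_B = kq₁/r = -3.48×10⁴ V.
ΔV = V_B − V_A = -3060 V.
W_field = −qΔV = −(4.74×10⁻⁶ C)(-3060 V) = 0.0145 J.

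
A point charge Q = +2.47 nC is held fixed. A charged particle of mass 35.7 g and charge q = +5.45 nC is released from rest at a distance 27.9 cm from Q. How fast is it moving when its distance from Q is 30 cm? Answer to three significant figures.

1.30×10⁻³ m/s

Only the electrostatic force acts, so mechanical energy is conserved: ½mv² = U₁ − U₂ = kQq(1/r₁ − 1/r₂).
U₁ − U₂ = (8.99×10⁹ N·m²/C²)(2.47×10⁻⁹ C)(5.45×10⁻⁹ C)(1/0.279 − 1/0.300) = 3.04×10⁻⁸ J.
v = √(2·3.04×10⁻⁸/0.0357) = 1.30×10⁻³ m/s.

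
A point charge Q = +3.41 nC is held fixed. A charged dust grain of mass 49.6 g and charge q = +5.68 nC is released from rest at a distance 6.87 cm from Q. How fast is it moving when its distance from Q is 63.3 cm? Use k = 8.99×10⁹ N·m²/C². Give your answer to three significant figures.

9.55×10⁻³ m/s

Only the electrostatic force acts, so mechanical energy is conserved: ½mv² = U₁ − U₂ = kQq(1/r₁ − 1/r₂).
U₁ − U₂ = (8.99×10⁹ N·m²/C²)(3.41×10⁻⁹ C)(5.68×10⁻⁹ C)(1/0.0687 − 1/0.633) = 2.26×10⁻⁶ J.
v = √(2·2.26×10⁻⁶/0.0496) = 9.55×10⁻³ m/s.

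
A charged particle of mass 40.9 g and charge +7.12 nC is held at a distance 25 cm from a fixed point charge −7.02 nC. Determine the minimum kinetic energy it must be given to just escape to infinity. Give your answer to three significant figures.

1.80×10⁻⁶ J

To just escape, total mechanical energy must reach zero at infinity: ½mv²_min + U = 0, so ½mv²_min = −U = |kQq|/r.
|U| = |kQq|/r = (8.99×10⁹ N·m²/C²)(7.02×10⁻⁹)(7.12×10⁻⁹)/(0.250) = 1.80×10⁻⁶ J.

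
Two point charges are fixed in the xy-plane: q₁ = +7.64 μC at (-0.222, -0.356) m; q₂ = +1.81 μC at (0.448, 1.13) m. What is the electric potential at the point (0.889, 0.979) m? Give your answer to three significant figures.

Electric potential is a scalar, so the contributions from each charge add algebraically: V = Σ kqᵢ/rᵢ.
Distances from the field point to each charge: r₁ = 1.74 m, r₂ = 0.466 m.
V = k[(7.64×10⁻⁶)/(1.74) + (1.81×10⁻⁶)/(0.466)] = 7.45×10⁴ V.

7.45×10⁴ V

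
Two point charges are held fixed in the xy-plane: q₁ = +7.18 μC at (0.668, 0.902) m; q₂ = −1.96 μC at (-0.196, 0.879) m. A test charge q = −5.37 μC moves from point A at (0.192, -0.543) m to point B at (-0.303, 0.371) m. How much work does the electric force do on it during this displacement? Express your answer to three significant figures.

-0.0327 J

The work done by the electric force is W_field = −ΔU = −q(V_B − V_A) = q(V_A − V_B).
At A: distances to the source charges are 1.52 m, 1.47 m; V_A = Σ kqᵢ/rᵢ = 3.05×10⁴ V.
At B: distances to the source charges are 1.11 m, 0.519 m; V_B = Σ kqᵢ/rᵢ = 2.44×10⁴ V.
ΔV = V_B − V_A = -6090 V.
W_field = −qΔV = −(-5.37×10⁻⁶ C)(-6090 V) = -0.0327 J.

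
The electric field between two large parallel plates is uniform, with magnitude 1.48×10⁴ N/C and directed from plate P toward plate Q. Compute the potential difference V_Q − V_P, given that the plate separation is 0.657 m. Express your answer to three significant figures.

-9720 V

In a uniform field, potential decreases in the direction of E: ΔV = −E·d for a displacement d parallel to E.
Going from P to Q is a displacement of 0.657 m along the field, so V_Q − V_P = −Ed = -9720 V.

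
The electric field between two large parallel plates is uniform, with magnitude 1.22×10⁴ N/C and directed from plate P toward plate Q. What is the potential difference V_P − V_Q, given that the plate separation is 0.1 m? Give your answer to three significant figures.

In a uniform field, potential decreases in the direction of E: ΔV = −E·d for a displacement d parallel to E.
Going from Q to P is a displacement of 0.1 m opposite to the field, so V_P − V_Q = +Ed = 1220 V.

1220 V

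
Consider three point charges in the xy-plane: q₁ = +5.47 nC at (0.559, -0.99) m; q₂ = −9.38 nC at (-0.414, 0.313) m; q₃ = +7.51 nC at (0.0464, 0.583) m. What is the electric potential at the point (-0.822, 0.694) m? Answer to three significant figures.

-51.4 V

Electric potential is a scalar, so the contributions from each charge add algebraically: V = Σ kqᵢ/rᵢ.
Distances from the field point to each charge: r₁ = 2.18 m, r₂ = 0.558 m, r₃ = 0.875 m.
V = k[(5.47×10⁻⁹)/(2.18) + (-9.38×10⁻⁹)/(0.558) + (7.51×10⁻⁹)/(0.875)] = -51.4 V.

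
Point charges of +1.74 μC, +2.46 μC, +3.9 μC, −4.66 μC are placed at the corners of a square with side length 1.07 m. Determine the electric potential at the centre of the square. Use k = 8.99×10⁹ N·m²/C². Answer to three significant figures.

The total potential is the scalar sum of each charge's contribution, V = Σ kqᵢ/rᵢ.
The distance from each corner to the centre is a√2/2 = 0.757 m.
V = k[(1.74×10⁻⁶)/(0.757) + (2.46×10⁻⁶)/(0.757) + (3.90×10⁻⁶)/(0.757) + (-4.66×10⁻⁶)/(0.757)] = 4.09×10⁴ V.

4.09×10⁴ V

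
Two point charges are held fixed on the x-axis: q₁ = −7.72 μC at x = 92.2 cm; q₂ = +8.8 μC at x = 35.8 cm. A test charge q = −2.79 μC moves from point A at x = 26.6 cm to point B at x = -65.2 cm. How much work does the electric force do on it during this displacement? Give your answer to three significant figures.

The work done by the electric force is W_field = −ΔU = −q(V_B − V_A) = q(V_A − V_B).
At A: distances to the source charges are 0.656 m, 0.0920 m; V_A = Σ kqᵢ/rᵢ = 7.54×10⁵ V.
At B: distances to the source charges are 1.57 m, 1.01 m; V_B = Σ kqᵢ/rᵢ = 3.42×10⁴ V.
ΔV = V_B − V_A = -7.20×10⁵ V.
W_field = −qΔV = −(-2.79×10⁻⁶ C)(-7.20×10⁵ V) = -2.01 J.

-2.01 J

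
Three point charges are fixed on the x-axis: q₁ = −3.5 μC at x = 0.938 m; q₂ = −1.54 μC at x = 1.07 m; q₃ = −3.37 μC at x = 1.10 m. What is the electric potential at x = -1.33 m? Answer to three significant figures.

-3.21×10⁴ V

The total potential is the scalar sum of each charge's contribution, V = Σ kqᵢ/rᵢ.
Distances from the field point to each charge: r₁ = 2.27 m, r₂ = 2.40 m, r₃ = 2.43 m.
V = k[(-3.50×10⁻⁶)/(2.27) + (-1.54×10⁻⁶)/(2.40) + (-3.37×10⁻⁶)/(2.43)] = -3.21×10⁴ V.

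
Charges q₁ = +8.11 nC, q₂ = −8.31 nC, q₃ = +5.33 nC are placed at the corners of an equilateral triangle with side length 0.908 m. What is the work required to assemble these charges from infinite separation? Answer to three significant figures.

The work to assemble the configuration equals its total potential energy, U = Σ kqᵢqⱼ/rᵢⱼ over all pairs.
All three pair separations equal the side length, 0.908 m.
U = (-6.67×10⁻⁷) + (4.28×10⁻⁷) + (-4.39×10⁻⁷) = -6.78×10⁻⁷ J.

-6.78×10⁻⁷ J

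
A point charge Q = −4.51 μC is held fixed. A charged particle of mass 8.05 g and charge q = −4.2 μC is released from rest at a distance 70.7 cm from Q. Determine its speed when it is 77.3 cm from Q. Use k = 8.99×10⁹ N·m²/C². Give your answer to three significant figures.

Only the electrostatic force acts, so mechanical energy is conserved: ½mv² = U₁ − U₂ = kQq(1/r₁ − 1/r₂).
U₁ − U₂ = (8.99×10⁹ N·m²/C²)(-4.51×10⁻⁶ C)(-4.20×10⁻⁶ C)(1/0.707 − 1/0.773) = 0.0206 J.
v = √(2·0.0206/8.05×10⁻³) = 2.26 m/s.

2.26 m/s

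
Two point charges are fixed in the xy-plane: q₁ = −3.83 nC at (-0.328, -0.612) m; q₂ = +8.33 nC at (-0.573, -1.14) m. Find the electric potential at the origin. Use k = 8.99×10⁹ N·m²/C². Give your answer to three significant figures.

Electric potential is a scalar, so the contributions from each charge add algebraically: V = Σ kqᵢ/rᵢ.
Distances from the field point to each charge: r₁ = 0.694 m, r₂ = 1.28 m.
V = k[(-3.83×10⁻⁹)/(0.694) + (8.33×10⁻⁹)/(1.28)] = 9.11 V.

9.11 V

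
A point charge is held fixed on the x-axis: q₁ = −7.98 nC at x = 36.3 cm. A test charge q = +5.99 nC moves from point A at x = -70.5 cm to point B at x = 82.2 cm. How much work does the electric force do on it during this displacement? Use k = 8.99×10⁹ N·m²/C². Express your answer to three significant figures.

5.34×10⁻⁷ J

The work done by the electric force is W_field = −ΔU = −q(V_B − V_A) = q(V_A − V_B).
At A: distance to the source charge is 1.07 m; V_A = kq₁/r = -67.2 V.
At B: distance to the source charge is 0.459 m; V_B = kq₁/r = -156 V.
ΔV = V_B − V_A = -89.1 V.
W_field = −qΔV = −(5.99×10⁻⁹ C)(-89.1 V) = 5.34×10⁻⁷ J.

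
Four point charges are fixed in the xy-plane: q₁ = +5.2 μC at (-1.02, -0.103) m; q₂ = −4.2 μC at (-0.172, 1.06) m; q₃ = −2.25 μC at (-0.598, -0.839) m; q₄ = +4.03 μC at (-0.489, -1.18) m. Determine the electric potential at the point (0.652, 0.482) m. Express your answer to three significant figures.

Electric potential is a scalar, so the contributions from each charge add algebraically: V = Σ kqᵢ/rᵢ.
Distances from the field point to each charge: r₁ = 1.77 m, r₂ = 1.01 m, r₃ = 1.82 m, r₄ = 2.02 m.
V = k[(5.20×10⁻⁶)/(1.77) + (-4.20×10⁻⁶)/(1.01) + (-2.25×10⁻⁶)/(1.82) + (4.03×10⁻⁶)/(2.02)] = -4270 V.

-4270 V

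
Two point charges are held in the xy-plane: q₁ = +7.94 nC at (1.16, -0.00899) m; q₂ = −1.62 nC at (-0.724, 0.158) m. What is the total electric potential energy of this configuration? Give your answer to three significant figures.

-6.11×10⁻⁸ J

The work to assemble the configuration equals its total potential energy, U = Σ kqᵢqⱼ/rᵢⱼ over all pairs.
Pair separations: r₁₂ = 1.89 m.
U = (-6.11×10⁻⁸) = -6.11×10⁻⁸ J.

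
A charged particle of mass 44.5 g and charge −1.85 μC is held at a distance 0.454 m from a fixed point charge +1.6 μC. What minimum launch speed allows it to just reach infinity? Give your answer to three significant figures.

1.62 m/s

To just escape, total mechanical energy must reach zero at infinity: ½mv²_min + U = 0, so ½mv²_min = −U = |kQq|/r.
|U| = |kQq|/r = (8.99×10⁹ N·m²/C²)(1.60×10⁻⁶)(1.85×10⁻⁶)/(0.454) = 0.0586 J.
v_min = √(2|U|/m) = √(2·0.0586/0.0445) = 1.62 m/s.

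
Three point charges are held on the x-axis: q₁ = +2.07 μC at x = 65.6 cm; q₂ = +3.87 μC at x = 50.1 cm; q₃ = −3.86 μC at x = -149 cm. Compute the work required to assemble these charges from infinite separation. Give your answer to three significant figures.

0.364 J

The work to assemble the configuration equals its total potential energy, U = Σ kqᵢqⱼ/rᵢⱼ over all pairs.
Pair separations: r₁₂ = 0.155 m, r₁₃ = 2.15 m, r₂₃ = 1.99 m.
U = (0.465) + (-0.0335) + (-0.0675) = 0.364 J.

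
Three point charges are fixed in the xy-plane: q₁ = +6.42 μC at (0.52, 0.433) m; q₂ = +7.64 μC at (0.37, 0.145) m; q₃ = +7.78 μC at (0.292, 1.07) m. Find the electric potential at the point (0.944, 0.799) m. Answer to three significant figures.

2.81×10⁵ V

Electric potential is a scalar, so the contributions from each charge add algebraically: V = Σ kqᵢ/rᵢ.
Distances from the field point to each charge: r₁ = 0.560 m, r₂ = 0.870 m, r₃ = 0.706 m.
V = k[(6.42×10⁻⁶)/(0.560) + (7.64×10⁻⁶)/(0.870) + (7.78×10⁻⁶)/(0.706)] = 2.81×10⁵ V.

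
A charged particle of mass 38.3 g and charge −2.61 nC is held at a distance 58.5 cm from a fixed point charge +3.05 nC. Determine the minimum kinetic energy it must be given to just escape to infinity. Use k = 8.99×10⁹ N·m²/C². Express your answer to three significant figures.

1.22×10⁻⁷ J

To just escape, total mechanical energy must reach zero at infinity: ½mv²_min + U = 0, so ½mv²_min = −U = |kQq|/r.
|U| = |kQq|/r = (8.99×10⁹ N·m²/C²)(3.05×10⁻⁹)(2.61×10⁻⁹)/(0.585) = 1.22×10⁻⁷ J.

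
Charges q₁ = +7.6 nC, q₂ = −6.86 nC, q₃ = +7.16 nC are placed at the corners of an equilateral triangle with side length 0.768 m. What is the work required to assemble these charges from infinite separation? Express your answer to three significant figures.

-5.48×10⁻⁷ J

The assembly work is the sum of pairwise potential energies, U = Σ_{i<j} kqᵢqⱼ/rᵢⱼ.
All three pair separations equal the side length, 0.768 m.
U = (-6.10×10⁻⁷) + (6.37×10⁻⁷) + (-5.75×10⁻⁷) = -5.48×10⁻⁷ J.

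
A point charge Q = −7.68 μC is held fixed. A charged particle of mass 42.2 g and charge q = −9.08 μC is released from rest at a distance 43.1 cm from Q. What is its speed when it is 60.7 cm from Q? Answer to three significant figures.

4.47 m/s

Only the electrostatic force acts, so mechanical energy is conserved: ½mv² = U₁ − U₂ = kQq(1/r₁ − 1/r₂).
U₁ − U₂ = (8.99×10⁹ N·m²/C²)(-7.68×10⁻⁶ C)(-9.08×10⁻⁶ C)(1/0.431 − 1/0.607) = 0.422 J.
v = √(2·0.422/0.0422) = 4.47 m/s.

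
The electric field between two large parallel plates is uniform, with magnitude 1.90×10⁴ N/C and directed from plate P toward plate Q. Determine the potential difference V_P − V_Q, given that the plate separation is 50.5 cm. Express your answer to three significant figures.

In a uniform field, potential decreases in the direction of E: ΔV = −E·d for a displacement d parallel to E.
Going from Q to P is a displacement of 50.5 cm opposite to the field, so V_P − V_Q = +Ed = 9600 V.

9600 V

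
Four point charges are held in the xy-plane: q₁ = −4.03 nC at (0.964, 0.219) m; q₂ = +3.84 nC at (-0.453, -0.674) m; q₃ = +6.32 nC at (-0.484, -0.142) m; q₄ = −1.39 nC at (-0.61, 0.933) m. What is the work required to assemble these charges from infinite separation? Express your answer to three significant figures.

The work to assemble the configuration equals its total potential energy, U = Σ kqᵢqⱼ/rᵢⱼ over all pairs.
Pair separations: r₁₂ = 1.67 m, r₁₃ = 1.49 m, r₁₄ = 1.73 m, r₂₃ = 0.533 m, r₂₄ = 1.61 m, r₃₄ = 1.08 m.
Summing all 6 pair terms gives U = 9.94×10⁻⁸ J.

9.94×10⁻⁸ J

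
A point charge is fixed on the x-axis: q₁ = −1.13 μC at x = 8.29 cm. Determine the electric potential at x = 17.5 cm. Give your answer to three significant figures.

Electric potential is a scalar, so the contributions from each charge add algebraically: V = Σ kqᵢ/rᵢ.
V = k[(-1.13×10⁻⁶)/(0.0921)] = -1.10×10⁵ V.

-1.10×10⁵ V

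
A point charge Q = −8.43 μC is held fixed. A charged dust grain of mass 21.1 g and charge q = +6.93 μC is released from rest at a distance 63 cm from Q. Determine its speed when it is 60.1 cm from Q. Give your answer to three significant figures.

1.95 m/s

Only the electrostatic force acts, so mechanical energy is conserved: ½mv² = U₁ − U₂ = kQq(1/r₁ − 1/r₂).
U₁ − U₂ = (8.99×10⁹ N·m²/C²)(-8.43×10⁻⁶ C)(6.93×10⁻⁶ C)(1/0.630 − 1/0.601) = 0.0402 J.
v = √(2·0.0402/0.0211) = 1.95 m/s.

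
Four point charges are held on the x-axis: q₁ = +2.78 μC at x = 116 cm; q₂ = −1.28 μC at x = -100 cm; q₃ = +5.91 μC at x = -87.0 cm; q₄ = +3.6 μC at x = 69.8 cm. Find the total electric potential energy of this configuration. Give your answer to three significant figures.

-0.173 J

The work to assemble the configuration equals its total potential energy, U = Σ kqᵢqⱼ/rᵢⱼ over all pairs.
Pair separations: r₁₂ = 2.16 m, r₁₃ = 2.03 m, r₁₄ = 0.462 m, r₂₃ = 0.130 m, r₂₄ = 1.70 m, r₃₄ = 1.57 m.
Summing all 6 pair terms gives U = -0.173 J.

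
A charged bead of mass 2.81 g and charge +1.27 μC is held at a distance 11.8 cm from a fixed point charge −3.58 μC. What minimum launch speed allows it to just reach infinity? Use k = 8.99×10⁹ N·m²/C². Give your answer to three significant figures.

15.7 m/s

To just escape, total mechanical energy must reach zero at infinity: ½mv²_min + U = 0, so ½mv²_min = −U = |kQq|/r.
|U| = |kQq|/r = (8.99×10⁹ N·m²/C²)(3.58×10⁻⁶)(1.27×10⁻⁶)/(0.118) = 0.346 J.
v_min = √(2|U|/m) = √(2·0.346/2.81×10⁻³) = 15.7 m/s.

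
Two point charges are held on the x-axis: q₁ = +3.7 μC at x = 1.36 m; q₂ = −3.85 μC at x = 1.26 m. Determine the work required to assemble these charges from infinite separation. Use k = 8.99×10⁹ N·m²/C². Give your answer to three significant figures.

-1.28 J

The work to assemble the configuration equals its total potential energy, U = Σ kqᵢqⱼ/rᵢⱼ over all pairs.
Pair separations: r₁₂ = 0.100 m.
U = (-1.28) = -1.28 J.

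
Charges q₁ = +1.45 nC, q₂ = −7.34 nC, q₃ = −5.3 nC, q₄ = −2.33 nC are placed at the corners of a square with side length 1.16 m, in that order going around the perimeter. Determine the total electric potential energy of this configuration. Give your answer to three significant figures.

The work to assemble the configuration equals its total potential energy, U = Σ kqᵢqⱼ/rᵢⱼ over all pairs.
The four side pairs have separation 1.16 m and the two diagonal pairs 1.64 m.
Summing all 6 pair terms gives U = 3.40×10⁻⁷ J.

3.40×10⁻⁷ J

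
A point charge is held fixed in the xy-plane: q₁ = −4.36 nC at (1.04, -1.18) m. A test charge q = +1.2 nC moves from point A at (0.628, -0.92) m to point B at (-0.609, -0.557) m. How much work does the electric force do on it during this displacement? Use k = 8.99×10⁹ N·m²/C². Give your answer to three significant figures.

The work done by the electric force is W_field = −ΔU = −q(V_B − V_A) = q(V_A − V_B).
At A: distance to the source charge is 0.487 m; V_A = kq₁/r = -80.5 V.
At B: distance to the source charge is 1.76 m; V_B = kq₁/r = -22.2 V.
ΔV = V_B − V_A = 58.2 V.
W_field = −qΔV = −(1.20×10⁻⁹ C)(58.2 V) = -6.99×10⁻⁸ J.

-6.99×10⁻⁸ J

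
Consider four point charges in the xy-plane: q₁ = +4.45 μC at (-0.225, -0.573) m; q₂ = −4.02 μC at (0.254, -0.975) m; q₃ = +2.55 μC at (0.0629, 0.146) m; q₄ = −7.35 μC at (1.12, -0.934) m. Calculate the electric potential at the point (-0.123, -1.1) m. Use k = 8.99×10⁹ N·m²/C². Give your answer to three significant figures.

-5.10×10⁴ V

The total potential is the scalar sum of each charge's contribution, V = Σ kqᵢ/rᵢ.
Distances from the field point to each charge: r₁ = 0.537 m, r₂ = 0.397 m, r₃ = 1.26 m, r₄ = 1.25 m.
V = k[(4.45×10⁻⁶)/(0.537) + (-4.02×10⁻⁶)/(0.397) + (2.55×10⁻⁶)/(1.26) + (-7.35×10⁻⁶)/(1.25)] = -5.10×10⁴ V.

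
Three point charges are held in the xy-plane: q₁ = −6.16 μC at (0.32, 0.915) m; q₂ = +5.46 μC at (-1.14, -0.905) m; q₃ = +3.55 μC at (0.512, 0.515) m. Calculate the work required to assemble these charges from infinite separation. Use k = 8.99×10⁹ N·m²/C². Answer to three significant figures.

The assembly work is the sum of pairwise potential energies, U = Σ_{i<j} kqᵢqⱼ/rᵢⱼ.
Pair separations: r₁₂ = 2.33 m, r₁₃ = 0.444 m, r₂₃ = 2.18 m.
U = (-0.130) + (-0.443) + (0.0800) = -0.493 J.

-0.493 J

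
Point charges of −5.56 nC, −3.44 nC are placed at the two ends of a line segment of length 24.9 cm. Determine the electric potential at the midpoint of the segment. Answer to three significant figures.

-650 V

Electric potential is a scalar, so the contributions from each charge add algebraically: V = Σ kqᵢ/rᵢ.
Each charge is 0.124 m from the midpoint.
V = k[(-5.56×10⁻⁹)/(0.124) + (-3.44×10⁻⁹)/(0.124)] = -650 V.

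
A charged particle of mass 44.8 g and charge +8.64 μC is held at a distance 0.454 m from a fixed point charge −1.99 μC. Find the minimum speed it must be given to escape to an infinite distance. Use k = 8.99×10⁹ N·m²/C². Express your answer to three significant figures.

3.90 m/s

To just escape, total mechanical energy must reach zero at infinity: ½mv²_min + U = 0, so ½mv²_min = −U = |kQq|/r.
|U| = |kQq|/r = (8.99×10⁹ N·m²/C²)(1.99×10⁻⁶)(8.64×10⁻⁶)/(0.454) = 0.340 J.
v_min = √(2|U|/m) = √(2·0.340/0.0448) = 3.90 m/s.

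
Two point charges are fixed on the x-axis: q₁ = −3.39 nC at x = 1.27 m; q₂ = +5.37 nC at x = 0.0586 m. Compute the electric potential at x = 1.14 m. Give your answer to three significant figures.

The total potential is the scalar sum of each charge's contribution, V = Σ kqᵢ/rᵢ.
Distances from the field point to each charge: r₁ = 0.130 m, r₂ = 1.08 m.
V = k[(-3.39×10⁻⁹)/(0.130) + (5.37×10⁻⁹)/(1.08)] = -190 V.

-190 V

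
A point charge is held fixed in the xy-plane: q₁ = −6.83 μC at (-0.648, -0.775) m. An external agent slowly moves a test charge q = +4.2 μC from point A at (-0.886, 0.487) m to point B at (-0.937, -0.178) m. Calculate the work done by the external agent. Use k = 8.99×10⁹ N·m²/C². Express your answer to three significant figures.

For quasistatic motion the external work equals the change in potential energy: W_ext = qΔV = q(V_B − V_A).
At A: distance to the source charge is 1.28 m; V_A = kq₁/r = -4.78×10⁴ V.
At B: distance to the source charge is 0.663 m; V_B = kq₁/r = -9.26×10⁴ V.
ΔV = V_B − V_A = -4.48×10⁴ V.
W_ext = qΔV = (4.20×10⁻⁶ C)(-4.48×10⁴ V) = -0.188 J.

-0.188 J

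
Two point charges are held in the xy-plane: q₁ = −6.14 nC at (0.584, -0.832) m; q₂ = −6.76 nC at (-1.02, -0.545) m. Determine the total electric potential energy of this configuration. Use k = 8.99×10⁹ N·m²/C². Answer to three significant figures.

2.29×10⁻⁷ J

The assembly work is the sum of pairwise potential energies, U = Σ_{i<j} kqᵢqⱼ/rᵢⱼ.
Pair separations: r₁₂ = 1.63 m.
U = (2.29×10⁻⁷) = 2.29×10⁻⁷ J.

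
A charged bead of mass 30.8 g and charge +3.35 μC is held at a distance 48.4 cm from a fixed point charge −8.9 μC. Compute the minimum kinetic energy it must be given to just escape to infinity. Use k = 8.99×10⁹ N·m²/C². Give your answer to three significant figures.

0.554 J

To just escape, total mechanical energy must reach zero at infinity: ½mv²_min + U = 0, so ½mv²_min = −U = |kQq|/r.
|U| = |kQq|/r = (8.99×10⁹ N·m²/C²)(8.90×10⁻⁶)(3.35×10⁻⁶)/(0.484) = 0.554 J.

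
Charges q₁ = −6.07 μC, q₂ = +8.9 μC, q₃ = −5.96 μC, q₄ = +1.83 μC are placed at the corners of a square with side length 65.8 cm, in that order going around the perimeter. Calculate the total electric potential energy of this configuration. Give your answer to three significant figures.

-1.26 J

The work to assemble the configuration equals its total potential energy, U = Σ kqᵢqⱼ/rᵢⱼ over all pairs.
The four side pairs have separation 0.658 m and the two diagonal pairs 0.931 m.
Summing all 6 pair terms gives U = -1.26 J.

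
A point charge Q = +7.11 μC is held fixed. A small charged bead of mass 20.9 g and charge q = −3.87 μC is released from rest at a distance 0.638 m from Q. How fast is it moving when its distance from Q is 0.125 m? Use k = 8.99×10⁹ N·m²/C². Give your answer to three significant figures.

12.3 m/s

Only the electrostatic force acts, so mechanical energy is conserved: ½mv² = U₁ − U₂ = kQq(1/r₁ − 1/r₂).
U₁ − U₂ = (8.99×10⁹ N·m²/C²)(7.11×10⁻⁶ C)(-3.87×10⁻⁶ C)(1/0.638 − 1/0.125) = 1.59 J.
v = √(2·1.59/0.0209) = 12.3 m/s.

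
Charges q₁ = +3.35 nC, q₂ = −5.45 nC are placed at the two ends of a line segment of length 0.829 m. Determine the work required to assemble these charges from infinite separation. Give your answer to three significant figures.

-1.98×10⁻⁷ J

The work to assemble the configuration equals its total potential energy, U = Σ kqᵢqⱼ/rᵢⱼ over all pairs.
The separation is r = 0.829 m.
U = (-1.98×10⁻⁷) = -1.98×10⁻⁷ J.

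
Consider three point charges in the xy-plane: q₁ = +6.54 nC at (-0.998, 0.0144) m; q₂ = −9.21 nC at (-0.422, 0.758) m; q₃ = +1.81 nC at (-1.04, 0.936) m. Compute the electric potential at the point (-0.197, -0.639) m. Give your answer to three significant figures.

7.47 V

Electric potential is a scalar, so the contributions from each charge add algebraically: V = Σ kqᵢ/rᵢ.
Distances from the field point to each charge: r₁ = 1.03 m, r₂ = 1.42 m, r₃ = 1.79 m.
V = k[(6.54×10⁻⁹)/(1.03) + (-9.21×10⁻⁹)/(1.42) + (1.81×10⁻⁹)/(1.79)] = 7.47 V.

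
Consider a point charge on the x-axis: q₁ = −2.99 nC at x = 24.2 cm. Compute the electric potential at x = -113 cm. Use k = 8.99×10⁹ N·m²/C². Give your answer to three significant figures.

The total potential is the scalar sum of each charge's contribution, V = Σ kqᵢ/rᵢ.
V = k[(-2.99×10⁻⁹)/(1.37)] = -19.6 V.

-19.6 V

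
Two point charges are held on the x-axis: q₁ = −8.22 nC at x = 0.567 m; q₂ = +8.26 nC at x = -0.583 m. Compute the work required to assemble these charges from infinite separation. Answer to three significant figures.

The work to assemble the configuration equals its total potential energy, U = Σ kqᵢqⱼ/rᵢⱼ over all pairs.
Pair separations: r₁₂ = 1.15 m.
U = (-5.31×10⁻⁷) = -5.31×10⁻⁷ J.

-5.31×10⁻⁷ J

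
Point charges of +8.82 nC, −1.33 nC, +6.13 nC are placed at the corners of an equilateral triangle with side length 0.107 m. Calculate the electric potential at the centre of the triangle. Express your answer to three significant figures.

Electric potential is a scalar, so the contributions from each charge add algebraically: V = Σ kqᵢ/rᵢ.
The distance from each vertex to the centroid is a/√3 = 0.0618 m.
V = k[(8.82×10⁻⁹)/(0.0618) + (-1.33×10⁻⁹)/(0.0618) + (6.13×10⁻⁹)/(0.0618)] = 1980 V.

1980 V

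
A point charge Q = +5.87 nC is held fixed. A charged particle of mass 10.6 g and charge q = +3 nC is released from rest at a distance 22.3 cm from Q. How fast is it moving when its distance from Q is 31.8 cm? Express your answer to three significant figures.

Only the electrostatic force acts, so mechanical energy is conserved: ½mv² = U₁ − U₂ = kQq(1/r₁ − 1/r₂).
U₁ − U₂ = (8.99×10⁹ N·m²/C²)(5.87×10⁻⁹ C)(3.00×10⁻⁹ C)(1/0.223 − 1/0.318) = 2.12×10⁻⁷ J.
v = √(2·2.12×10⁻⁷/0.0106) = 6.33×10⁻³ m/s.

6.33×10⁻³ m/s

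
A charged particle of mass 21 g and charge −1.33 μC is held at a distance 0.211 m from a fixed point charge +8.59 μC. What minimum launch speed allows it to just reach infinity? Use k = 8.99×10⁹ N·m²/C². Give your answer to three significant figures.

To just escape, total mechanical energy must reach zero at infinity: ½mv²_min + U = 0, so ½mv²_min = −U = |kQq|/r.
|U| = |kQq|/r = (8.99×10⁹ N·m²/C²)(8.59×10⁻⁶)(1.33×10⁻⁶)/(0.211) = 0.487 J.
v_min = √(2|U|/m) = √(2·0.487/0.0210) = 6.81 m/s.

6.81 m/s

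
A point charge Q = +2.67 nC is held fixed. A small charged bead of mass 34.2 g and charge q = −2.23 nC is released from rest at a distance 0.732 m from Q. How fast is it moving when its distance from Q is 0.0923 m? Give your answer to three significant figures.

Only the electrostatic force acts, so mechanical energy is conserved: ½mv² = U₁ − U₂ = kQq(1/r₁ − 1/r₂).
U₁ − U₂ = (8.99×10⁹ N·m²/C²)(2.67×10⁻⁹ C)(-2.23×10⁻⁹ C)(1/0.732 − 1/0.0923) = 5.07×10⁻⁷ J.
v = √(2·5.07×10⁻⁷/0.0342) = 5.44×10⁻³ m/s.

5.44×10⁻³ m/s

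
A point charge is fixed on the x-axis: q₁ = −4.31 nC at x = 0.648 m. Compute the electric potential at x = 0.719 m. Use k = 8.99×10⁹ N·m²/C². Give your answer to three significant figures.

-546 V

Electric potential is a scalar, so the contributions from each charge add algebraically: V = Σ kqᵢ/rᵢ.
V = k[(-4.31×10⁻⁹)/(0.0710)] = -546 V.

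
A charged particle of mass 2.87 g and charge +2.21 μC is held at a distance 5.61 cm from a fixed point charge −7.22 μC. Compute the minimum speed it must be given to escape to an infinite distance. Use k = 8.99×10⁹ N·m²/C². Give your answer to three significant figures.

To just escape, total mechanical energy must reach zero at infinity: ½mv²_min + U = 0, so ½mv²_min = −U = |kQq|/r.
|U| = |kQq|/r = (8.99×10⁹ N·m²/C²)(7.22×10⁻⁶)(2.21×10⁻⁶)/(0.0561) = 2.56 J.
v_min = √(2|U|/m) = √(2·2.56/2.87×10⁻³) = 42.2 m/s.

42.2 m/s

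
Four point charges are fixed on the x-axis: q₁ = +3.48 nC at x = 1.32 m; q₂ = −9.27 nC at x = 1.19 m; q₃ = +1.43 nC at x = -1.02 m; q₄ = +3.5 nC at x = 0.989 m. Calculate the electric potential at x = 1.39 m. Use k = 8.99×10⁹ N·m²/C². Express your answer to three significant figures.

The total potential is the scalar sum of each charge's contribution, V = Σ kqᵢ/rᵢ.
Distances from the field point to each charge: r₁ = 0.0700 m, r₂ = 0.200 m, r₃ = 2.41 m, r₄ = 0.401 m.
V = k[(3.48×10⁻⁹)/(0.0700) + (-9.27×10⁻⁹)/(0.200) + (1.43×10⁻⁹)/(2.41) + (3.50×10⁻⁹)/(0.401)] = 114 V.

114 V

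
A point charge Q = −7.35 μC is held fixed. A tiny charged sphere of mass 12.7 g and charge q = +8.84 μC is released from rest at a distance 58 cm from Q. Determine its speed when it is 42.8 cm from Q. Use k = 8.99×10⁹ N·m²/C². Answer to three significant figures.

Only the electrostatic force acts, so mechanical energy is conserved: ½mv² = U₁ − U₂ = kQq(1/r₁ − 1/r₂).
U₁ − U₂ = (8.99×10⁹ N·m²/C²)(-7.35×10⁻⁶ C)(8.84×10⁻⁶ C)(1/0.580 − 1/0.428) = 0.358 J.
v = √(2·0.358/0.0127) = 7.50 m/s.

7.50 m/s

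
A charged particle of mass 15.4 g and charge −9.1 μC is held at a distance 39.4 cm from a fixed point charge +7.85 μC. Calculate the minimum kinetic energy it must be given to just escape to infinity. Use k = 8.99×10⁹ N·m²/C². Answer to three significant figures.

1.63 J

To just escape, total mechanical energy must reach zero at infinity: ½mv²_min + U = 0, so ½mv²_min = −U = |kQq|/r.
|U| = |kQq|/r = (8.99×10⁹ N·m²/C²)(7.85×10⁻⁶)(9.10×10⁻⁶)/(0.394) = 1.63 J.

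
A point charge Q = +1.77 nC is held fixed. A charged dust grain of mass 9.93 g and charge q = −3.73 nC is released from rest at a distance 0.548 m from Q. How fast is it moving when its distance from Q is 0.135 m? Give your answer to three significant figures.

Only the electrostatic force acts, so mechanical energy is conserved: ½mv² = U₁ − U₂ = kQq(1/r₁ − 1/r₂).
U₁ − U₂ = (8.99×10⁹ N·m²/C²)(1.77×10⁻⁹ C)(-3.73×10⁻⁹ C)(1/0.548 − 1/0.135) = 3.31×10⁻⁷ J.
v = √(2·3.31×10⁻⁷/9.93×10⁻³) = 8.17×10⁻³ m/s.

8.17×10⁻³ m/s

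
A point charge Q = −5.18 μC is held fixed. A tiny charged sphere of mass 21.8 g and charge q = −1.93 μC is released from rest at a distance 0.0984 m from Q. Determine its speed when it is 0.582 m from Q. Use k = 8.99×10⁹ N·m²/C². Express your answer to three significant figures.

Only the electrostatic force acts, so mechanical energy is conserved: ½mv² = U₁ − U₂ = kQq(1/r₁ − 1/r₂).
U₁ − U₂ = (8.99×10⁹ N·m²/C²)(-5.18×10⁻⁶ C)(-1.93×10⁻⁶ C)(1/0.0984 − 1/0.582) = 0.759 J.
v = √(2·0.759/0.0218) = 8.34 m/s.

8.34 m/s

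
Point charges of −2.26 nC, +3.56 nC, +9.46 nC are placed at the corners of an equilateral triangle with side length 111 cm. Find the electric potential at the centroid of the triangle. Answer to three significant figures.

Electric potential is a scalar, so the contributions from each charge add algebraically: V = Σ kqᵢ/rᵢ.
The distance from each vertex to the centroid is a/√3 = 0.641 m.
V = k[(-2.26×10⁻⁹)/(0.641) + (3.56×10⁻⁹)/(0.641) + (9.46×10⁻⁹)/(0.641)] = 151 V.

151 V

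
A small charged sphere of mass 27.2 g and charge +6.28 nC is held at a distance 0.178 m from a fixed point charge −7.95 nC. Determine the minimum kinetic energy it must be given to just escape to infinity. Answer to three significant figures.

To just escape, total mechanical energy must reach zero at infinity: ½mv²_min + U = 0, so ½mv²_min = −U = |kQq|/r.
|U| = |kQq|/r = (8.99×10⁹ N·m²/C²)(7.95×10⁻⁹)(6.28×10⁻⁹)/(0.178) = 2.52×10⁻⁶ J.

2.52×10⁻⁶ J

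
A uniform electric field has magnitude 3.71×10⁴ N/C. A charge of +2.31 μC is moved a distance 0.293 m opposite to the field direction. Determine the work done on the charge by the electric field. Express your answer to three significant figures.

-0.0251 J

The potential change for a displacement 0.293 m opposite to the field direction is ΔV = +Ed = 1.09×10⁴ V.
W_field = −qΔV = -0.0251 J.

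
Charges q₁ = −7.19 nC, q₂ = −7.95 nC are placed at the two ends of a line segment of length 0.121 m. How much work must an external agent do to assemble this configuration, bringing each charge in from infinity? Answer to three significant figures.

4.25×10⁻⁶ J

The work to assemble the configuration equals its total potential energy, U = Σ kqᵢqⱼ/rᵢⱼ over all pairs.
The separation is r = 0.121 m.
U = (4.25×10⁻⁶) = 4.25×10⁻⁶ J.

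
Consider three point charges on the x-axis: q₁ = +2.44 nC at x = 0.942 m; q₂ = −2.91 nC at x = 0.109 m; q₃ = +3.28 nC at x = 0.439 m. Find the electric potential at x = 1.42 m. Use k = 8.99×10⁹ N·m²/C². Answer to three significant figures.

56.0 V

Electric potential is a scalar, so the contributions from each charge add algebraically: V = Σ kqᵢ/rᵢ.
Distances from the field point to each charge: r₁ = 0.478 m, r₂ = 1.31 m, r₃ = 0.981 m.
V = k[(2.44×10⁻⁹)/(0.478) + (-2.91×10⁻⁹)/(1.31) + (3.28×10⁻⁹)/(0.981)] = 56.0 V.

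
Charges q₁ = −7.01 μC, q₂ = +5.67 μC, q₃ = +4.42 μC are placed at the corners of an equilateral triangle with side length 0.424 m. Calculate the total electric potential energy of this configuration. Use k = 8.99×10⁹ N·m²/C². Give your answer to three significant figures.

-0.968 J

The assembly work is the sum of pairwise potential energies, U = Σ_{i<j} kqᵢqⱼ/rᵢⱼ.
All three pair separations equal the side length, 0.424 m.
U = (-0.843) + (-0.657) + (0.531) = -0.968 J.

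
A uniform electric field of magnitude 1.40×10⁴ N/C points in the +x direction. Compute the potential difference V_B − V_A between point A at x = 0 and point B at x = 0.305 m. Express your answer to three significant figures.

In a uniform field, potential decreases in the direction of E: V_B − V_A = −E·Δx.
V_B − V_A = −(1.40×10⁴ V/m)(0.305 m) = -4270 V.

-4270 V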